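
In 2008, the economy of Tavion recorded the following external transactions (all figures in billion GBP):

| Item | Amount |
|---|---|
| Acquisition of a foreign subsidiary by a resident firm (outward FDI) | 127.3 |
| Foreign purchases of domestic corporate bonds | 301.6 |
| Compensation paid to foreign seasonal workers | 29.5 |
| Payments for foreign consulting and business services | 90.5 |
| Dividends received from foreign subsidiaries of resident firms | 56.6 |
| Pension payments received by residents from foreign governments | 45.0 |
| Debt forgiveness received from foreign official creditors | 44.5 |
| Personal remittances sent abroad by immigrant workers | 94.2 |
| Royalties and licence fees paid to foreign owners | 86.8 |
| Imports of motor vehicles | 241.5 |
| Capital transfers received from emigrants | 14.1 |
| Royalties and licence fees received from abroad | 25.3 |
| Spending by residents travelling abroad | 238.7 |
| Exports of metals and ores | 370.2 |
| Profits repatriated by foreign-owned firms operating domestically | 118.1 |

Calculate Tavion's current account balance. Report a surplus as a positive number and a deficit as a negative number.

-402.2

Goods: 370.2 - 241.5 = 128.7
Services: -86.8 + 25.3 - 238.7 - 90.5 = -390.7
Primary income: 56.6 - 118.1 - 29.5 = -91.0
Secondary income: 45.0 - 94.2 = -49.2
Current account = 128.7 + (-390.7) + (-91.0) + (-49.2) = -402.2
(Excluded from the current account — financial account: acquisition of a foreign subsidiary by a resident firm (outward FDI) 127.3, foreign purchases of domestic corporate bonds 301.6; capital account: debt forgiveness received from foreign official creditors 44.5, capital transfers received from emigrants 14.1.)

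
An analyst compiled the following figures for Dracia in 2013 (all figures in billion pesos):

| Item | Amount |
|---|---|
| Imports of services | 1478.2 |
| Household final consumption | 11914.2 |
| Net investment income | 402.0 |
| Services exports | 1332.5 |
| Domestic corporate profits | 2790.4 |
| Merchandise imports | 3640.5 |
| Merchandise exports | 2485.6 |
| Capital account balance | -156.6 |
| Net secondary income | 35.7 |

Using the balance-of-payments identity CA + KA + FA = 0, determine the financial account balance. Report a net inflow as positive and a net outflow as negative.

1019.5

Goods balance = 2485.6 - 3640.5 = -1154.9
Services balance = 1332.5 - 1478.2 = -145.7
Trade balance (goods + services) = -1154.9 + (-145.7) = -1300.6
Net primary income = 402.0
Net secondary income = 35.7
Current account = -1300.6 + 402.0 + 35.7 = -862.9
Financial account = -(-862.9 + (-156.6)) = 1019.5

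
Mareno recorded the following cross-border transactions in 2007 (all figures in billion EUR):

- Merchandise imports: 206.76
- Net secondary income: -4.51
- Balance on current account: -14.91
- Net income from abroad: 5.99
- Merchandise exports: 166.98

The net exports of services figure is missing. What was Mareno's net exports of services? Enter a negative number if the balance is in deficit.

Current account = goods balance + services balance + net primary income + net secondary income
Sum of the known components = -38.30
Net exports of services = CA - (known components) = -14.91 - (-38.30) = 23.39

23.39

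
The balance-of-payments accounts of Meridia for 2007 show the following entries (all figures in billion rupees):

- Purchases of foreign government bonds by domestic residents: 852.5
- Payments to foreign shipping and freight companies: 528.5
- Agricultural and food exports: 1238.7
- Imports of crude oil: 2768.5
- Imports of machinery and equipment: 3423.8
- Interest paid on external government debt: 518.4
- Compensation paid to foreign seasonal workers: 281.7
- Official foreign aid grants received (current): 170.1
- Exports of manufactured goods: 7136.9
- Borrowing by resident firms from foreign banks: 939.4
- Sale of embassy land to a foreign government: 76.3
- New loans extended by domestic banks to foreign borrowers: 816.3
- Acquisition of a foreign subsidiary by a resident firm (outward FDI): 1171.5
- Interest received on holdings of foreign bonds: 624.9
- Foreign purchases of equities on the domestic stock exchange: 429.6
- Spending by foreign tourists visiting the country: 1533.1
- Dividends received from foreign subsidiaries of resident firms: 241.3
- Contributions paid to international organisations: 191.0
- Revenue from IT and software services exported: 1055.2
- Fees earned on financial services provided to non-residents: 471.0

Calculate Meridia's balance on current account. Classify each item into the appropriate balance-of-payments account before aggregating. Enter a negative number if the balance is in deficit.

Goods: -2768.5 - 3423.8 + 1238.7 + 7136.9 = 2183.3
Services: -528.5 + 1055.2 + 471.0 + 1533.1 = 2530.8
Primary income: 241.3 - 518.4 - 281.7 + 624.9 = 66.1
Secondary income: -191.0 + 170.1 = -20.9
Current account = 2183.3 + 2530.8 + 66.1 + (-20.9) = 4759.3
(Excluded from the current account — financial account: purchases of foreign government bonds by domestic residents 852.5, borrowing by resident firms from foreign banks 939.4, new loans extended by domestic banks to foreign borrowers 816.3, acquisition of a foreign subsidiary by a resident firm (outward FDI) 1171.5, foreign purchases of equities on the domestic stock exchange 429.6; capital account: sale of embassy land to a foreign government 76.3.)

4759.3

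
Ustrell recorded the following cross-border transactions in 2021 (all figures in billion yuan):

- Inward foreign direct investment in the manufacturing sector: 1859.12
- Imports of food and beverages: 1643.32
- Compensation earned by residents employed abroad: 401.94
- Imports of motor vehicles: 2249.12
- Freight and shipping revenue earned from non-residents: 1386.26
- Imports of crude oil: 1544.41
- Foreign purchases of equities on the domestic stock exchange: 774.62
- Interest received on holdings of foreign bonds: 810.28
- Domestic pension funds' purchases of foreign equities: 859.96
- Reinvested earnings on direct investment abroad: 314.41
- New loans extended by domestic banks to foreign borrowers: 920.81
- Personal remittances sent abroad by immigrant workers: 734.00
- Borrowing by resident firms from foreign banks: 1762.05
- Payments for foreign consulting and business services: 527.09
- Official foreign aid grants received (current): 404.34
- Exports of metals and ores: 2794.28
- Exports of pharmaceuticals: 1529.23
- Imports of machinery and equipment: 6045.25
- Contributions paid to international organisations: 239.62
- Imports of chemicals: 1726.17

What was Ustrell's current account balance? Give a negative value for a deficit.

Goods: 1529.23 - 1544.41 - 6045.25 - 1726.17 - 1643.32 + 2794.28 - 2249.12 = -8884.76
Services: 1386.26 - 527.09 = 859.17
Primary income: 401.94 + 810.28 + 314.41 = 1526.63
Secondary income: -239.62 - 734.00 + 404.34 = -569.28
Current account = (-8884.76) + 859.17 + 1526.63 + (-569.28) = -7068.24
(Excluded from the current account — financial account: inward foreign direct investment in the manufacturing sector 1859.12, foreign purchases of equities on the domestic stock exchange 774.62, domestic pension funds' purchases of foreign equities 859.96, new loans extended by domestic banks to foreign borrowers 920.81, borrowing by resident firms from foreign banks 1762.05.)

-7068.24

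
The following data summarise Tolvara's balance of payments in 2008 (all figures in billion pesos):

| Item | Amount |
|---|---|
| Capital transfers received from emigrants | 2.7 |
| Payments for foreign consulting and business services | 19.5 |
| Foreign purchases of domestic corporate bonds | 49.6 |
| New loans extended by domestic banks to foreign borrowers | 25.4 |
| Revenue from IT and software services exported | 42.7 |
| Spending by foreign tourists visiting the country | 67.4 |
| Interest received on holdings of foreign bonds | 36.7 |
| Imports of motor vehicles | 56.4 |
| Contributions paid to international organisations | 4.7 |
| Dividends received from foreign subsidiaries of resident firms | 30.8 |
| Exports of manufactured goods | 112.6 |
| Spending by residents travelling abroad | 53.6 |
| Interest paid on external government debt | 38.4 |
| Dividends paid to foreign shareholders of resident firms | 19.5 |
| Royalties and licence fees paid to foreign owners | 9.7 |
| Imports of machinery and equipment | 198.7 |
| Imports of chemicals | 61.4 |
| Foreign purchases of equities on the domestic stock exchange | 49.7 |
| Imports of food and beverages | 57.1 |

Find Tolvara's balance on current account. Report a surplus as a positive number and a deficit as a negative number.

-228.8

Goods: -198.7 - 61.4 + 112.6 - 57.1 - 56.4 = -261.0
Services: -53.6 - 9.7 - 19.5 + 67.4 + 42.7 = 27.3
Primary income: 30.8 - 38.4 - 19.5 + 36.7 = 9.6
Secondary income: -4.7
Current account = (-261.0) + 27.3 + 9.6 + (-4.7) = -228.8
(Excluded from the current account — capital account: capital transfers received from emigrants 2.7; financial account: foreign purchases of domestic corporate bonds 49.6, new loans extended by domestic banks to foreign borrowers 25.4, foreign purchases of equities on the domestic stock exchange 49.7.)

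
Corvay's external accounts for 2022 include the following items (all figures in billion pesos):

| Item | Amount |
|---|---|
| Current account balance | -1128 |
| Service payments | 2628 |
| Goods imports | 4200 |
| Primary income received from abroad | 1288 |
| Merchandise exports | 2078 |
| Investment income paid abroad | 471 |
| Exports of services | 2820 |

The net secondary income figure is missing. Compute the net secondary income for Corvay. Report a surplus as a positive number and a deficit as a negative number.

-15

Current account = goods balance + services balance + net primary income + net secondary income
Sum of the known components = -1113
Net secondary income = CA - (known components) = -1128 - (-1113) = -15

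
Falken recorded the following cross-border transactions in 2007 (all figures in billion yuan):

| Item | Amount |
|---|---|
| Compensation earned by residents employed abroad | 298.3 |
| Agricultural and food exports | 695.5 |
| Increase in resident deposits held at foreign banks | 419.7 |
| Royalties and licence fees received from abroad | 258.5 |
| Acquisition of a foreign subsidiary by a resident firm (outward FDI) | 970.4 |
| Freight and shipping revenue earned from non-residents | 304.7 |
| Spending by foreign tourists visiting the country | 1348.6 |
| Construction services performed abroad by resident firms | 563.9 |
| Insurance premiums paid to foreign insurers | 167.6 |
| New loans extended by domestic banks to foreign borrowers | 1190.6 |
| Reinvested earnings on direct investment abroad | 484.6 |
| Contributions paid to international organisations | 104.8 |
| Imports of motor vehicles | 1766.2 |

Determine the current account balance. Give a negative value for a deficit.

Goods: 695.5 - 1766.2 = -1070.7
Services: 563.9 + 258.5 + 304.7 - 167.6 + 1348.6 = 2308.1
Primary income: 484.6 + 298.3 = 782.9
Secondary income: -104.8
Current account = (-1070.7) + 2308.1 + 782.9 + (-104.8) = 1915.5
(Excluded from the current account — financial account: increase in resident deposits held at foreign banks 419.7, acquisition of a foreign subsidiary by a resident firm (outward FDI) 970.4, new loans extended by domestic banks to foreign borrowers 1190.6.)

1915.5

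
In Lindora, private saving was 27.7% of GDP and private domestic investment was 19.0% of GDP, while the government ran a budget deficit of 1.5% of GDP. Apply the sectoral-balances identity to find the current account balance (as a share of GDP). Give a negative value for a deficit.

7.2

By the sectoral-balances identity, CA = (S_private - I) + (T - G).
Private balance = 27.7 - 19.0 = 8.7
Government balance (T - G) = -1.5
CA = 8.7 + (-1.5) = 7.2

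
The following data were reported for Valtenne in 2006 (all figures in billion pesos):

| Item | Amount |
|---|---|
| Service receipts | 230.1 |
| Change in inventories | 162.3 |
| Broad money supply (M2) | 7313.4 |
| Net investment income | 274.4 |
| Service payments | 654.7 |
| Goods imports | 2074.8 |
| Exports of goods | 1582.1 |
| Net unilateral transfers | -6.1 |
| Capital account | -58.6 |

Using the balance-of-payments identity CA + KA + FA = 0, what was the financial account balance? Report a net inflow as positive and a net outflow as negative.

Goods balance = 1582.1 - 2074.8 = -492.7
Services balance = 230.1 - 654.7 = -424.6
Trade balance (goods + services) = -492.7 + (-424.6) = -917.3
Net primary income = 274.4
Net secondary income = -6.1
Current account = -917.3 + 274.4 + (-6.1) = -649.0
Financial account = -(-649.0 + (-58.6)) = 707.6

707.6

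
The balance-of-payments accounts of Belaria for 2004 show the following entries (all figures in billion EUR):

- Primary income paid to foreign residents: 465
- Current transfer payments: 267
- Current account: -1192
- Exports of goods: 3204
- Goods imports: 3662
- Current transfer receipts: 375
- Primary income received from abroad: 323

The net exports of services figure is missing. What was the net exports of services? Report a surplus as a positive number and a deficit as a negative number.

Current account = goods balance + services balance + net primary income + net secondary income
Sum of the known components = -492
Net exports of services = CA - (known components) = -1192 - (-492) = -700

-700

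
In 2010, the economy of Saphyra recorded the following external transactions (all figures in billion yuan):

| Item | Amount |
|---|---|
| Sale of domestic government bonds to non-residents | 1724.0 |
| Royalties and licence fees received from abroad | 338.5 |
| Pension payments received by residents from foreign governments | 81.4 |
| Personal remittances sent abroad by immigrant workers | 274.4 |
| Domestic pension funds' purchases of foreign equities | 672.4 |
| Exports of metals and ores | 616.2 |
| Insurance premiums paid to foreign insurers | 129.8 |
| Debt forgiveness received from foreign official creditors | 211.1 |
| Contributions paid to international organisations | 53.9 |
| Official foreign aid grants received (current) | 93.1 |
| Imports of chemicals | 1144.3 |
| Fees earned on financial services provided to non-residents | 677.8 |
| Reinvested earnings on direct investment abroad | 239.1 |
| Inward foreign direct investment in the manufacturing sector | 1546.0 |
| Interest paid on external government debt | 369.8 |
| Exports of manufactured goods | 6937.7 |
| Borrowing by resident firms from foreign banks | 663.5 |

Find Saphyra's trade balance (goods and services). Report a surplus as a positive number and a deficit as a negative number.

7296.1

Goods: 6937.7 + 616.2 - 1144.3 = 6409.6
Services: 338.5 + 677.8 - 129.8 = 886.5
Trade balance = 6409.6 + 886.5 = 7296.1
(Excluded from the trade balance — financial account: sale of domestic government bonds to non-residents 1724.0, domestic pension funds' purchases of foreign equities 672.4, inward foreign direct investment in the manufacturing sector 1546.0, borrowing by resident firms from foreign banks 663.5; secondary income: pension payments received by residents from foreign governments 81.4, personal remittances sent abroad by immigrant workers 274.4, contributions paid to international organisations 53.9, official foreign aid grants received (current) 93.1; capital account: debt forgiveness received from foreign official creditors 211.1; primary income: reinvested earnings on direct investment abroad 239.1, interest paid on external government debt 369.8.)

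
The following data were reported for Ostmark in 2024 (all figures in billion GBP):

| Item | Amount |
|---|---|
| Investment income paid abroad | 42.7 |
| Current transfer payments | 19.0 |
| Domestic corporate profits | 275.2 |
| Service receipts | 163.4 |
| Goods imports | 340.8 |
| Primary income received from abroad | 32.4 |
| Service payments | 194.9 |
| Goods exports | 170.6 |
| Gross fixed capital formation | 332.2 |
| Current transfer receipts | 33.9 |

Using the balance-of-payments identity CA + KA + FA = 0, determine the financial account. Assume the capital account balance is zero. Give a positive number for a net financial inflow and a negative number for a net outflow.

Goods balance = 170.6 - 340.8 = -170.2
Services balance = 163.4 - 194.9 = -31.5
Trade balance (goods + services) = -170.2 + (-31.5) = -201.7
Net primary income = 32.4 - 42.7 = -10.3
Net secondary income = 33.9 - 19.0 = 14.9
Current account = -201.7 + (-10.3) + 14.9 = -197.1
Financial account = -(-197.1) = 197.1

197.1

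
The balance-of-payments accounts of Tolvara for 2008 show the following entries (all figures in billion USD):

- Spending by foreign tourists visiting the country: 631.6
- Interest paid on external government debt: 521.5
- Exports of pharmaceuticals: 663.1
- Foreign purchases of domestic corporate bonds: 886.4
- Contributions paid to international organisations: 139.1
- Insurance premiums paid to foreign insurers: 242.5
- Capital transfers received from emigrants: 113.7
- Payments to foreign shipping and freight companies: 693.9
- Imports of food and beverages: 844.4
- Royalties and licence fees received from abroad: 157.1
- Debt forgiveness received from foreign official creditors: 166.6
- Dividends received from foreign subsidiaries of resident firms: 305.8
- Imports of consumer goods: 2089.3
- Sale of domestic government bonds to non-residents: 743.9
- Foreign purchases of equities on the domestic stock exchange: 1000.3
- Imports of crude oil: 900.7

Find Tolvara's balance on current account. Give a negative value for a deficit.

-3673.8

Goods: -2089.3 - 844.4 - 900.7 + 663.1 = -3171.3
Services: -242.5 + 157.1 - 693.9 + 631.6 = -147.7
Primary income: -521.5 + 305.8 = -215.7
Secondary income: -139.1
Current account = (-3171.3) + (-147.7) + (-215.7) + (-139.1) = -3673.8
(Excluded from the current account — financial account: foreign purchases of domestic corporate bonds 886.4, sale of domestic government bonds to non-residents 743.9, foreign purchases of equities on the domestic stock exchange 1000.3; capital account: capital transfers received from emigrants 113.7, debt forgiveness received from foreign official creditors 166.6.)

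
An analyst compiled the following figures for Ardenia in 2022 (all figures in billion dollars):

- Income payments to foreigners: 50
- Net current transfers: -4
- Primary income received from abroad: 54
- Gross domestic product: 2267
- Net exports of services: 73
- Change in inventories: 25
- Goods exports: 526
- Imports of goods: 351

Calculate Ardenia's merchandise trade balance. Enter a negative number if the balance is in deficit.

Goods balance = 526 - 351 = 175

175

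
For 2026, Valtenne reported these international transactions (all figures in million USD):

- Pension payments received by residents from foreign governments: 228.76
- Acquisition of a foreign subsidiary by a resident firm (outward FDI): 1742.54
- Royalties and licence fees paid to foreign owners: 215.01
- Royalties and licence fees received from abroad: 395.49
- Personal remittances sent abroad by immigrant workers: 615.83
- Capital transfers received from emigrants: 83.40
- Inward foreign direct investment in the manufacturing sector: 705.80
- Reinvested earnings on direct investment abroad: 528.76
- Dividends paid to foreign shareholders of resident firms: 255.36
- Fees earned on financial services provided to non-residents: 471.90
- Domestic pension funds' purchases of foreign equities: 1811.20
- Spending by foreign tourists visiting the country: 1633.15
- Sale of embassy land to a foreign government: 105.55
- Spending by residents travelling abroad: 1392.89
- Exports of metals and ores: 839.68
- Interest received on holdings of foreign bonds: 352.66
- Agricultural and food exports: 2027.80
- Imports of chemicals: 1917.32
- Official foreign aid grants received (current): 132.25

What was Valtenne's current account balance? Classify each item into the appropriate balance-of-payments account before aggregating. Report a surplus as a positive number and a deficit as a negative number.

2214.04

Goods: 2027.80 + 839.68 - 1917.32 = 950.16
Services: -215.01 + 1633.15 + 471.90 - 1392.89 + 395.49 = 892.64
Primary income: -255.36 + 352.66 + 528.76 = 626.06
Secondary income: 228.76 - 615.83 + 132.25 = -254.82
Current account = 950.16 + 892.64 + 626.06 + (-254.82) = 2214.04
(Excluded from the current account — financial account: acquisition of a foreign subsidiary by a resident firm (outward FDI) 1742.54, inward foreign direct investment in the manufacturing sector 705.80, domestic pension funds' purchases of foreign equities 1811.20; capital account: capital transfers received from emigrants 83.40, sale of embassy land to a foreign government 105.55.)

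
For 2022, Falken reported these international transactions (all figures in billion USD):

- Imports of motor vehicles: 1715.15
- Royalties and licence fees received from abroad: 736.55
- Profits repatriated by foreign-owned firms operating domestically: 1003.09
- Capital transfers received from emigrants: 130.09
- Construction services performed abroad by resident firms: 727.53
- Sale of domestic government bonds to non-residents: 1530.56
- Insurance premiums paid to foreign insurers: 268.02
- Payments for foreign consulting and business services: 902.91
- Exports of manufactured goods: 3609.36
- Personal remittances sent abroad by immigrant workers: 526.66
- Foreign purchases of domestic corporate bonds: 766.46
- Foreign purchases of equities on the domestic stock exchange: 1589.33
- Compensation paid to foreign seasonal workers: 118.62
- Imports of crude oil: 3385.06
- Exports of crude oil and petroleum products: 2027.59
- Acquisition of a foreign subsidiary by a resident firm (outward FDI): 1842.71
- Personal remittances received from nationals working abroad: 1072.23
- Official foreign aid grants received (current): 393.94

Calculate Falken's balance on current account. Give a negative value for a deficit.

647.69

Goods: 2027.59 - 3385.06 - 1715.15 + 3609.36 = 536.74
Services: 727.53 - 268.02 - 902.91 + 736.55 = 293.15
Primary income: -1003.09 - 118.62 = -1121.71
Secondary income: 1072.23 + 393.94 - 526.66 = 939.51
Current account = 536.74 + 293.15 + (-1121.71) + 939.51 = 647.69
(Excluded from the current account — capital account: capital transfers received from emigrants 130.09; financial account: sale of domestic government bonds to non-residents 1530.56, foreign purchases of domestic corporate bonds 766.46, foreign purchases of equities on the domestic stock exchange 1589.33, acquisition of a foreign subsidiary by a resident firm (outward FDI) 1842.71.)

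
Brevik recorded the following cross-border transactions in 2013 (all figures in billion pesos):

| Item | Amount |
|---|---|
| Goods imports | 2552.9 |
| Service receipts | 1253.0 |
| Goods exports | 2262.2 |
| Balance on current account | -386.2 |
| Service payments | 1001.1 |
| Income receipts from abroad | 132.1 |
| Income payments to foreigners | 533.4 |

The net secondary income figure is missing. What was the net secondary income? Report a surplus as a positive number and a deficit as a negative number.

53.9

Current account = goods balance + services balance + net primary income + net secondary income
Sum of the known components = -440.1
Net secondary income = CA - (known components) = -386.2 - (-440.1) = 53.9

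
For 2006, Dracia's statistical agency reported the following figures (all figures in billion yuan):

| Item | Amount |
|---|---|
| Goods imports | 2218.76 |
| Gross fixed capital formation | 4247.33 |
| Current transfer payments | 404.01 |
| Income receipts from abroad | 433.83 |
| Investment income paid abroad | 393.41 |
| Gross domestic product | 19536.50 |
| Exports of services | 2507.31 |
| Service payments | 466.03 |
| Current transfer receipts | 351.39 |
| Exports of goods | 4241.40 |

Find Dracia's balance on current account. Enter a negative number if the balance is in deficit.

4051.72

Goods balance = 4241.40 - 2218.76 = 2022.64
Services balance = 2507.31 - 466.03 = 2041.28
Trade balance (goods + services) = 2022.64 + 2041.28 = 4063.92
Net primary income = 433.83 - 393.41 = 40.42
Net secondary income = 351.39 - 404.01 = -52.62
Current account = 4063.92 + 40.42 + (-52.62) = 4051.72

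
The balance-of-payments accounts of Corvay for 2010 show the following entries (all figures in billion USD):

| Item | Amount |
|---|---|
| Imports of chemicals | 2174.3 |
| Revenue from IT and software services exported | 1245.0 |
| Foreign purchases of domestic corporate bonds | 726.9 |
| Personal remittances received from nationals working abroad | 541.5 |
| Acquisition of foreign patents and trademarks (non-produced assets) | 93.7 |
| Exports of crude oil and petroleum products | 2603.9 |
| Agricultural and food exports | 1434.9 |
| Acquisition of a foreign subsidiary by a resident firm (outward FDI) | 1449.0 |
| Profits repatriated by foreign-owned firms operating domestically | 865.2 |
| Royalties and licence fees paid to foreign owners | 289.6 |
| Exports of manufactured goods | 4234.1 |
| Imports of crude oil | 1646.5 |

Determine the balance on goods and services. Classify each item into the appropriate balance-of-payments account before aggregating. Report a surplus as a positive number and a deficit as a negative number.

Goods: 1434.9 + 2603.9 - 1646.5 - 2174.3 + 4234.1 = 4452.1
Services: -289.6 + 1245.0 = 955.4
Trade balance = 4452.1 + 955.4 = 5407.5
(Excluded from the trade balance — financial account: foreign purchases of domestic corporate bonds 726.9, acquisition of a foreign subsidiary by a resident firm (outward FDI) 1449.0; secondary income: personal remittances received from nationals working abroad 541.5; capital account: acquisition of foreign patents and trademarks (non-produced assets) 93.7; primary income: profits repatriated by foreign-owned firms operating domestically 865.2.)

5407.5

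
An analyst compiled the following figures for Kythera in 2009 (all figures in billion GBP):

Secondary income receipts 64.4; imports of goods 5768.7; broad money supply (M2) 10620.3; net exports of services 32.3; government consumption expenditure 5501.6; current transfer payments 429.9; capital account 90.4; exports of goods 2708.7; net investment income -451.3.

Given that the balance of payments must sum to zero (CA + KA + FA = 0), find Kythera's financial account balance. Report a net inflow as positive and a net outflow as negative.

Goods balance = 2708.7 - 5768.7 = -3060.0
Services balance = 32.3
Trade balance (goods + services) = -3060.0 + 32.3 = -3027.7
Net primary income = -451.3
Net secondary income = 64.4 - 429.9 = -365.5
Current account = -3027.7 + (-451.3) + (-365.5) = -3844.5
Financial account = -(-3844.5 + 90.4) = 3754.1

3754.1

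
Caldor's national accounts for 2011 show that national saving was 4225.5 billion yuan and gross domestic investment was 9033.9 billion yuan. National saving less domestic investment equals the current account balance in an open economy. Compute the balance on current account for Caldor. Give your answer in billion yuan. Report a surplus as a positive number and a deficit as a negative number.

CA = S - I = 4225.5 - 9033.9 = -4808.4

-4808.4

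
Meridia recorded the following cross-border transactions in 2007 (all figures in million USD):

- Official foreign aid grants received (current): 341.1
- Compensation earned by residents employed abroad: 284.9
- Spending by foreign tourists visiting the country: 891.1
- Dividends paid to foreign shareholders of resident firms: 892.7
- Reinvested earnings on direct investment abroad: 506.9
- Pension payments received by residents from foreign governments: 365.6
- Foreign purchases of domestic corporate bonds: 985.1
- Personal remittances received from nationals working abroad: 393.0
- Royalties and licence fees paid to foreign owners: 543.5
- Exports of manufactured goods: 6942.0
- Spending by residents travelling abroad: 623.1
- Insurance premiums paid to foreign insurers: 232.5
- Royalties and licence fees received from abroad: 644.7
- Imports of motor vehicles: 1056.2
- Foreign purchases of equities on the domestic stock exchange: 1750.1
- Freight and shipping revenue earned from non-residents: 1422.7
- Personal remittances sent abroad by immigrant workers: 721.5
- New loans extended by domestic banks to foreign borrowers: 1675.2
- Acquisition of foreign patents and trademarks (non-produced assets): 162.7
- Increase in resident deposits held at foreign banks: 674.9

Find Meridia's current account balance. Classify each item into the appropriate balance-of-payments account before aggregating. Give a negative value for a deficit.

7722.5

Goods: 6942.0 - 1056.2 = 5885.8
Services: -232.5 + 644.7 + 891.1 - 543.5 - 623.1 + 1422.7 = 1559.4
Primary income: -892.7 + 284.9 + 506.9 = -100.9
Secondary income: 393.0 + 365.6 - 721.5 + 341.1 = 378.2
Current account = 5885.8 + 1559.4 + (-100.9) + 378.2 = 7722.5
(Excluded from the current account — financial account: foreign purchases of domestic corporate bonds 985.1, foreign purchases of equities on the domestic stock exchange 1750.1, new loans extended by domestic banks to foreign borrowers 1675.2, increase in resident deposits held at foreign banks 674.9; capital account: acquisition of foreign patents and trademarks (non-produced assets) 162.7.)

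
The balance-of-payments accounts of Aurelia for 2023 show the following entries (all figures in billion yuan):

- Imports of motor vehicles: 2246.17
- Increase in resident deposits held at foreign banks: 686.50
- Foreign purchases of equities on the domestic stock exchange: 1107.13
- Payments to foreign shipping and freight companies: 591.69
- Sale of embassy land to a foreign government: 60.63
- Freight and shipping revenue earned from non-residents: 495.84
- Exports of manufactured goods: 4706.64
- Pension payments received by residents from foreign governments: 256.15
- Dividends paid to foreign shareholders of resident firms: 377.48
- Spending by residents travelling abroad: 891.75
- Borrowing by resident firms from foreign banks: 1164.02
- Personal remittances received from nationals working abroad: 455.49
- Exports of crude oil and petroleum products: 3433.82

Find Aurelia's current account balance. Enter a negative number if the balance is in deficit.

5240.85

Goods: -2246.17 + 3433.82 + 4706.64 = 5894.29
Services: -891.75 + 495.84 - 591.69 = -987.60
Primary income: -377.48
Secondary income: 256.15 + 455.49 = 711.64
Current account = 5894.29 + (-987.60) + (-377.48) + 711.64 = 5240.85
(Excluded from the current account — financial account: increase in resident deposits held at foreign banks 686.50, foreign purchases of equities on the domestic stock exchange 1107.13, borrowing by resident firms from foreign banks 1164.02; capital account: sale of embassy land to a foreign government 60.63.)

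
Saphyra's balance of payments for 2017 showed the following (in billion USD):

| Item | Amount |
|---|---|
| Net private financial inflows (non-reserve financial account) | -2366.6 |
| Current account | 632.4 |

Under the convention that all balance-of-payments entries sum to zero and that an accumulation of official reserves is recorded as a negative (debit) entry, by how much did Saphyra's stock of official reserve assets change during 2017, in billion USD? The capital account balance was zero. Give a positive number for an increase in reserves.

-1734.2

Official reserve transactions balance = -(632.4 + (-2366.6)) = 1734.2
An accumulation of reserves is recorded as a debit (negative entry), so the change in the stock of reserves is the negative of that balance.
Change in official reserves = -(1734.2) = -1734.2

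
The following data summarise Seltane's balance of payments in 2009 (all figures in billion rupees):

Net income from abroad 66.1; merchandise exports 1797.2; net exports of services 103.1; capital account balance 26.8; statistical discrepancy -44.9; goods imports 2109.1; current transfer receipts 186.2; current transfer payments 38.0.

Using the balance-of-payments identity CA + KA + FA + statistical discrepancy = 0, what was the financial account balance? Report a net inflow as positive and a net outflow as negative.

12.6

Goods balance = 1797.2 - 2109.1 = -311.9
Services balance = 103.1
Trade balance (goods + services) = -311.9 + 103.1 = -208.8
Net primary income = 66.1
Net secondary income = 186.2 - 38.0 = 148.2
Current account = -208.8 + 66.1 + 148.2 = 5.5
Financial account = -(5.5 + 26.8 + (-44.9)) = 12.6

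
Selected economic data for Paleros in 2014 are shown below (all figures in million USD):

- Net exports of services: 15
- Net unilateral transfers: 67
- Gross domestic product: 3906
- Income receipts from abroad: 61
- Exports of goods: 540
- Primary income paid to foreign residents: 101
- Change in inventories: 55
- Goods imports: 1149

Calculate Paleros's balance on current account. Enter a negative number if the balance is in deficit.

Goods balance = 540 - 1149 = -609
Services balance = 15
Trade balance (goods + services) = -609 + 15 = -594
Net primary income = 61 - 101 = -40
Net secondary income = 67
Current account = -594 + (-40) + 67 = -567

-567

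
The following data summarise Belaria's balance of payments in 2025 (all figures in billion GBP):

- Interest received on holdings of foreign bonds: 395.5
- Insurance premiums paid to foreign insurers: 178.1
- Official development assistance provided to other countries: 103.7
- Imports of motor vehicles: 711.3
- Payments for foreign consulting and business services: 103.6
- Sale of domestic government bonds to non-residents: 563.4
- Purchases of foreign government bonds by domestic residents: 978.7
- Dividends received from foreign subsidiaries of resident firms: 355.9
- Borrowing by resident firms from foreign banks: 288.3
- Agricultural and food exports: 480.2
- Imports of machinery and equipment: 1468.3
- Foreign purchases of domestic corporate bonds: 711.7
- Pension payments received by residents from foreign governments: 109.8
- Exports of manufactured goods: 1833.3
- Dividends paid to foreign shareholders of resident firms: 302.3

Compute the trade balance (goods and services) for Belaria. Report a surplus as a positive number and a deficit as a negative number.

Goods: 480.2 - 1468.3 + 1833.3 - 711.3 = 133.9
Services: -178.1 - 103.6 = -281.7
Trade balance = 133.9 + (-281.7) = -147.8
(Excluded from the trade balance — primary income: interest received on holdings of foreign bonds 395.5, dividends received from foreign subsidiaries of resident firms 355.9, dividends paid to foreign shareholders of resident firms 302.3; secondary income: official development assistance provided to other countries 103.7, pension payments received by residents from foreign governments 109.8; financial account: sale of domestic government bonds to non-residents 563.4, purchases of foreign government bonds by domestic residents 978.7, borrowing by resident firms from foreign banks 288.3, foreign purchases of domestic corporate bonds 711.7.)

-147.8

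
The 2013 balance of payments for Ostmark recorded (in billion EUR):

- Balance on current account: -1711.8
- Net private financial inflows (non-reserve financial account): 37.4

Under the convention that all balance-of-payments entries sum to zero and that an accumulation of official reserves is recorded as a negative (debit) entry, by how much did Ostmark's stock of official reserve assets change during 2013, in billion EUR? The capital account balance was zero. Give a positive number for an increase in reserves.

Official reserve transactions balance = -((-1711.8) + 37.4) = 1674.4
An accumulation of reserves is recorded as a debit (negative entry), so the change in the stock of reserves is the negative of that balance.
Change in official reserves = -(1674.4) = -1674.4

-1674.4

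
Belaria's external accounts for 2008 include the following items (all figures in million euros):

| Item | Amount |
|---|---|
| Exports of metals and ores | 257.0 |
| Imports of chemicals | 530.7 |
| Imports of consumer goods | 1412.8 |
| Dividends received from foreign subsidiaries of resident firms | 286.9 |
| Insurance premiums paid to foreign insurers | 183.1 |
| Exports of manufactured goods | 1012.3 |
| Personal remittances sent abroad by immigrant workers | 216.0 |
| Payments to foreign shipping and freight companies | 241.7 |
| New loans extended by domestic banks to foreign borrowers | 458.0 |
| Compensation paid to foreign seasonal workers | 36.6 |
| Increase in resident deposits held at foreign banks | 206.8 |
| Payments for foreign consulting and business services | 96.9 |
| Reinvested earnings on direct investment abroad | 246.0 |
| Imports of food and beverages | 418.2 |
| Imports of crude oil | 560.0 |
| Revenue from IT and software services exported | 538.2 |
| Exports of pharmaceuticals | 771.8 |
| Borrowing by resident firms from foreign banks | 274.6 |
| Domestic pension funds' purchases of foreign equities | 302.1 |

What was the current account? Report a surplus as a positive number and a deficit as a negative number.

Goods: -530.7 - 418.2 + 1012.3 + 771.8 - 1412.8 - 560.0 + 257.0 = -880.6
Services: -241.7 - 183.1 - 96.9 + 538.2 = 16.5
Primary income: 246.0 + 286.9 - 36.6 = 496.3
Secondary income: -216.0
Current account = (-880.6) + 16.5 + 496.3 + (-216.0) = -583.8
(Excluded from the current account — financial account: new loans extended by domestic banks to foreign borrowers 458.0, increase in resident deposits held at foreign banks 206.8, borrowing by resident firms from foreign banks 274.6, domestic pension funds' purchases of foreign equities 302.1.)

-583.8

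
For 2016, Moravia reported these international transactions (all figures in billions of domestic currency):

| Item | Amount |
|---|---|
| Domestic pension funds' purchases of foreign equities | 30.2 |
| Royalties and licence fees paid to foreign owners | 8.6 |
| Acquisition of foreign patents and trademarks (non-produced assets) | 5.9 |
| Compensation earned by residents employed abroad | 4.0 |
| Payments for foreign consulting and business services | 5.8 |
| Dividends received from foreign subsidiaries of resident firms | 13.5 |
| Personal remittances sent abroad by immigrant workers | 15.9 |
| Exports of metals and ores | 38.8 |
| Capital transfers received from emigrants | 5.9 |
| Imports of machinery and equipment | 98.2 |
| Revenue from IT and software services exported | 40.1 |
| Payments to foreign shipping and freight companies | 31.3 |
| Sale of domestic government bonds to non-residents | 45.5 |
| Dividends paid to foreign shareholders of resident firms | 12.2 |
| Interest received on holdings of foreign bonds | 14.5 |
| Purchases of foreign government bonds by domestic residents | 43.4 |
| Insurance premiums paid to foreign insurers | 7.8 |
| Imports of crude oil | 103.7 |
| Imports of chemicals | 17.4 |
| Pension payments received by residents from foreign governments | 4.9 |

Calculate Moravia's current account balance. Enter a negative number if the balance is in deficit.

-185.1

Goods: 38.8 - 17.4 - 103.7 - 98.2 = -180.5
Services: -5.8 + 40.1 - 7.8 - 8.6 - 31.3 = -13.4
Primary income: 14.5 - 12.2 + 13.5 + 4.0 = 19.8
Secondary income: -15.9 + 4.9 = -11.0
Current account = (-180.5) + (-13.4) + 19.8 + (-11.0) = -185.1
(Excluded from the current account — financial account: domestic pension funds' purchases of foreign equities 30.2, sale of domestic government bonds to non-residents 45.5, purchases of foreign government bonds by domestic residents 43.4; capital account: acquisition of foreign patents and trademarks (non-produced assets) 5.9, capital transfers received from emigrants 5.9.)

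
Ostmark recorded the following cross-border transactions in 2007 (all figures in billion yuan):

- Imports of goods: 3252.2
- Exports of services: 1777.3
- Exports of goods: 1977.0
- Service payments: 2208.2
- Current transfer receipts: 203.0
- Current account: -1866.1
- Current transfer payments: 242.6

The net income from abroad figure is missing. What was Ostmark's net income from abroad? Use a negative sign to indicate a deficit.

Current account = goods balance + services balance + net primary income + net secondary income
Sum of the known components = -1745.7
Net income from abroad = CA - (known components) = -1866.1 - (-1745.7) = -120.4

-120.4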